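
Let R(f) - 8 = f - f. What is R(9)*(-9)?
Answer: -72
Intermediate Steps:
R(f) = 8 (R(f) = 8 + (f - f) = 8 + 0 = 8)
R(9)*(-9) = 8*(-9) = -72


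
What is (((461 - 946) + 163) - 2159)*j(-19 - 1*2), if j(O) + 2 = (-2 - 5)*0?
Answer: 4962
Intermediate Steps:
j(O) = -2 (j(O) = -2 + (-2 - 5)*0 = -2 - 7*0 = -2 + 0 = -2)
(((461 - 946) + 163) - 2159)*j(-19 - 1*2) = (((461 - 946) + 163) - 2159)*(-2) = ((-485 + 163) - 2159)*(-2) = (-322 - 2159)*(-2) = -2481*(-2) = 4962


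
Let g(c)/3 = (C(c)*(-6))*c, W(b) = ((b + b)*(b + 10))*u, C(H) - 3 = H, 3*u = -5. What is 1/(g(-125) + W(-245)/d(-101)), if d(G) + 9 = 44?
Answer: -3/839950 ≈ -3.5716e-6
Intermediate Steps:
d(G) = 35 (d(G) = -9 + 44 = 35)
u = -5/3 (u = (1/3)*(-5) = -5/3 ≈ -1.6667)
C(H) = 3 + H
W(b) = -10*b*(10 + b)/3 (W(b) = ((b + b)*(b + 10))*(-5/3) = ((2*b)*(10 + b))*(-5/3) = (2*b*(10 + b))*(-5/3) = -10*b*(10 + b)/3)
g(c) = 3*c*(-18 - 6*c) (g(c) = 3*(((3 + c)*(-6))*c) = 3*((-18 - 6*c)*c) = 3*(c*(-18 - 6*c)) = 3*c*(-18 - 6*c))
1/(g(-125) + W(-245)/d(-101)) = 1/(-18*(-125)*(3 - 125) - 10/3*(-245)*(10 - 245)/35) = 1/(-18*(-125)*(-122) - 10/3*(-245)*(-235)*(1/35)) = 1/(-274500 - 575750/3*1/35) = 1/(-274500 - 16450/3) = 1/(-839950/3) = -3/839950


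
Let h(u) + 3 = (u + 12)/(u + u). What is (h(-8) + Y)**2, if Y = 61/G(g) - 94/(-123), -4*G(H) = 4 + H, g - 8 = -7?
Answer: 15917102569/6051600 ≈ 2630.2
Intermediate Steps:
g = 1 (g = 8 - 7 = 1)
G(H) = -1 - H/4 (G(H) = -(4 + H)/4 = -1 - H/4)
h(u) = -3 + (12 + u)/(2*u) (h(u) = -3 + (u + 12)/(u + u) = -3 + (12 + u)/((2*u)) = -3 + (12 + u)*(1/(2*u)) = -3 + (12 + u)/(2*u))
Y = -29542/615 (Y = 61/(-1 - 1/4*1) - 94/(-123) = 61/(-1 - 1/4) - 94*(-1/123) = 61/(-5/4) + 94/123 = 61*(-4/5) + 94/123 = -244/5 + 94/123 = -29542/615 ≈ -48.036)
(h(-8) + Y)**2 = ((-5/2 + 6/(-8)) - 29542/615)**2 = ((-5/2 + 6*(-1/8)) - 29542/615)**2 = ((-5/2 - 3/4) - 29542/615)**2 = (-13/4 - 29542/615)**2 = (-126163/2460)**2 = 15917102569/6051600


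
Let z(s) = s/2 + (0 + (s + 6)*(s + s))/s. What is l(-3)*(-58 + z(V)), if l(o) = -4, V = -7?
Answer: 254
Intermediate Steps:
z(s) = 12 + 5*s/2 (z(s) = s*(½) + (0 + (6 + s)*(2*s))/s = s/2 + (0 + 2*s*(6 + s))/s = s/2 + (2*s*(6 + s))/s = s/2 + (12 + 2*s) = 12 + 5*s/2)
l(-3)*(-58 + z(V)) = -4*(-58 + (12 + (5/2)*(-7))) = -4*(-58 + (12 - 35/2)) = -4*(-58 - 11/2) = -4*(-127/2) = 254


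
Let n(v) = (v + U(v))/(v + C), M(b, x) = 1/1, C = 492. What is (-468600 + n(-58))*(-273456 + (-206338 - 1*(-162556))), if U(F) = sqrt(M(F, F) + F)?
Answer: 32258735915502/217 - 158619*I*sqrt(57)/217 ≈ 1.4866e+11 - 5518.6*I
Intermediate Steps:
M(b, x) = 1
U(F) = sqrt(1 + F)
n(v) = (v + sqrt(1 + v))/(492 + v) (n(v) = (v + sqrt(1 + v))/(v + 492) = (v + sqrt(1 + v))/(492 + v))
(-468600 + n(-58))*(-273456 + (-206338 - 1*(-162556))) = (-468600 + (-58 + sqrt(1 - 58))/(492 - 58))*(-273456 + (-206338 - 1*(-162556))) = (-468600 + (-58 + sqrt(-57))/434)*(-273456 + (-206338 + 162556)) = (-468600 + (-58 + I*sqrt(57))/434)*(-273456 - 43782) = (-468600 + (-29/217 + I*sqrt(57)/434))*(-317238) = (-101686229/217 + I*sqrt(57)/434)*(-317238) = 32258735915502/217 - 158619*I*sqrt(57)/217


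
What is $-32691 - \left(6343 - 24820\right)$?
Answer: $-14214$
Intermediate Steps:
$-32691 - \left(6343 - 24820\right) = -32691 - -18477 = -32691 + 18477 = -14214$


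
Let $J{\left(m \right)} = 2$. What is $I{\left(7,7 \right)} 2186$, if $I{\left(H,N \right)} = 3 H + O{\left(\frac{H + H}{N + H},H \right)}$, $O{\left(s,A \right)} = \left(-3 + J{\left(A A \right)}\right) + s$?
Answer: $45906$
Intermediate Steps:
$O{\left(s,A \right)} = -1 + s$ ($O{\left(s,A \right)} = \left(-3 + 2\right) + s = -1 + s$)
$I{\left(H,N \right)} = -1 + 3 H + \frac{2 H}{H + N}$ ($I{\left(H,N \right)} = 3 H + \left(-1 + \frac{H + H}{N + H}\right) = 3 H + \left(-1 + \frac{2 H}{H + N}\right) = -1 + 3 H + \frac{2 H}{H + N}$)
$I{\left(7,7 \right)} 2186 = \frac{2 \cdot 7 + \left(-1 + 3 \cdot 7\right) \left(7 + 7\right)}{7 + 7} \cdot 2186 = \frac{14 + \left(-1 + 21\right) 14}{14} \cdot 2186 = \frac{14 + 20 \cdot 14}{14} \cdot 2186 = \frac{14 + 280}{14} \cdot 2186 = \frac{1}{14} \cdot 294 \cdot 2186 = 21 \cdot 2186 = 45906$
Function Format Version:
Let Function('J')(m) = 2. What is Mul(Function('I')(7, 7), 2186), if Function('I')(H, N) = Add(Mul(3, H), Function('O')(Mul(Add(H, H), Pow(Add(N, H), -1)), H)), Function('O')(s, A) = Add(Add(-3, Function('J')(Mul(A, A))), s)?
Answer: 45906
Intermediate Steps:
Function('O')(s, A) = Add(-1, s) (Function('O')(s, A) = Add(Add(-3, 2), s) = Add(-1, s))
Function('I')(H, N) = Add(-1, Mul(3, H), Mul(2, H, Pow(Add(H, N), -1))) (Function('I')(H, N) = Add(Mul(3, H), Add(-1, Mul(Add(H, H), Pow(Add(N, H), -1)))) = Add(Mul(3, H), Add(-1, Mul(Mul(2, H), Pow(Add(H, N), -1)))) = Add(Mul(3, H), Add(-1, Mul(2, H, Pow(Add(H, N), -1)))) = Add(-1, Mul(3, H), Mul(2, H, Pow(Add(H, N), -1))))
Mul(Function('I')(7, 7), 2186) = Mul(Mul(Pow(Add(7, 7), -1), Add(Mul(2, 7), Mul(Add(-1, Mul(3, 7)), Add(7, 7)))), 2186) = Mul(Mul(Pow(14, -1), Add(14, Mul(Add(-1, 21), 14))), 2186) = Mul(Mul(Rational(1, 14), Add(14, Mul(20, 14))), 2186) = Mul(Mul(Rational(1, 14), Add(14, 280)), 2186) = Mul(Mul(Rational(1, 14), 294), 2186) = Mul(21, 2186) = 45906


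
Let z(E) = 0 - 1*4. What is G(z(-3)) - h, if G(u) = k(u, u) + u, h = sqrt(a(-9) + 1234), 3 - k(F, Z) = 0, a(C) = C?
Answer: -36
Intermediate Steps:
k(F, Z) = 3 (k(F, Z) = 3 - 1*0 = 3 + 0 = 3)
z(E) = -4 (z(E) = 0 - 4 = -4)
h = 35 (h = sqrt(-9 + 1234) = sqrt(1225) = 35)
G(u) = 3 + u
G(z(-3)) - h = (3 - 4) - 1*35 = -1 - 35 = -36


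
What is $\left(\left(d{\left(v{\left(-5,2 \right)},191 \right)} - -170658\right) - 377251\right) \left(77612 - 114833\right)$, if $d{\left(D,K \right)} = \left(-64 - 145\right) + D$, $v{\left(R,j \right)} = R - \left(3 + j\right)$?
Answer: $7697749452$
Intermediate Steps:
$v{\left(R,j \right)} = -3 + R - j$
$d{\left(D,K \right)} = -209 + D$
$\left(\left(d{\left(v{\left(-5,2 \right)},191 \right)} - -170658\right) - 377251\right) \left(77612 - 114833\right) = \left(\left(\left(-209 - 10\right) - -170658\right) - 377251\right) \left(77612 - 114833\right) = \left(\left(\left(-209 - 10\right) + 170658\right) - 377251\right) \left(-37221\right) = \left(\left(-219 + 170658\right) - 377251\right) \left(-37221\right) = \left(170439 - 377251\right) \left(-37221\right) = \left(-206812\right) \left(-37221\right) = 7697749452$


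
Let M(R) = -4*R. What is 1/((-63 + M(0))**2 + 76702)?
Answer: 1/80671 ≈ 1.2396e-5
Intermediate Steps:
1/((-63 + M(0))**2 + 76702) = 1/((-63 - 4*0)**2 + 76702) = 1/((-63 + 0)**2 + 76702) = 1/((-63)**2 + 76702) = 1/(3969 + 76702) = 1/80671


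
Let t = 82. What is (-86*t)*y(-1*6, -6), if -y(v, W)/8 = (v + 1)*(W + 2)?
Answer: 1128320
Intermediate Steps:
y(v, W) = -8*(1 + v)*(2 + W) (y(v, W) = -8*(v + 1)*(W + 2) = -8*(1 + v)*(2 + W))
(-86*t)*y(-1*6, -6) = (-86*82)*(-16 - (-16)*6 - 8*(-6) - 8*(-6)*(-1*6)) = -7052*(-16 - 16*(-6) + 48 - 8*(-6)*(-6)) = -7052*(-16 + 96 + 48 - 288) = -7052*(-160) = 1128320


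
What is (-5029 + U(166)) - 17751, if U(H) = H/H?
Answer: -22779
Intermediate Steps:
U(H) = 1
(-5029 + U(166)) - 17751 = (-5029 + 1) - 17751 = -5028 - 17751 = -22779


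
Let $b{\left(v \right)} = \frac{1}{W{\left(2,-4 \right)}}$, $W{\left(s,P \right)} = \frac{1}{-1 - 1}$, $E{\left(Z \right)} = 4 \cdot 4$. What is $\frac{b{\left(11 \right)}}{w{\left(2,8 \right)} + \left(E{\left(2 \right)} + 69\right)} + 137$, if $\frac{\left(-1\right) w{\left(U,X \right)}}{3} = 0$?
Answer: $\frac{11643}{85} \approx 136.98$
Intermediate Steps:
$E{\left(Z \right)} = 16$
$W{\left(s,P \right)} = - \frac{1}{2}$ ($W{\left(s,P \right)} = \frac{1}{-2} = - \frac{1}{2}$)
$w{\left(U,X \right)} = 0$ ($w{\left(U,X \right)} = \left(-3\right) 0 = 0$)
$b{\left(v \right)} = -2$ ($b{\left(v \right)} = \frac{1}{- \frac{1}{2}} = -2$)
$\frac{b{\left(11 \right)}}{w{\left(2,8 \right)} + \left(E{\left(2 \right)} + 69\right)} + 137 = - \frac{2}{0 + \left(16 + 69\right)} + 137 = - \frac{2}{0 + 85} + 137 = - \frac{2}{85} + 137 = \frac{11643}{85}$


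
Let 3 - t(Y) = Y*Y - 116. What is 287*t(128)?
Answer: -4668055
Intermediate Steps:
t(Y) = 119 - Y² (t(Y) = 3 - (Y*Y - 116) = 3 - (Y² - 116) = 3 - (-116 + Y²) = 3 + (116 - Y²) = 119 - Y²)
287*t(128) = 287*(119 - 1*128²) = 287*(119 - 1*16384) = 287*(119 - 16384) = 287*(-16265) = -4668055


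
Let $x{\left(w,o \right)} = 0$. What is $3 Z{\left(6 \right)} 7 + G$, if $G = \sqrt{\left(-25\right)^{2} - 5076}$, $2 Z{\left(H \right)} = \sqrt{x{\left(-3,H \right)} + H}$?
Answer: $\frac{21 \sqrt{6}}{2} + i \sqrt{4451} \approx 25.72 + 66.716 i$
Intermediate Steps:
$Z{\left(H \right)} = \frac{\sqrt{H}}{2}$ ($Z{\left(H \right)} = \frac{\sqrt{0 + H}}{2} = \frac{\sqrt{H}}{2}$)
$G = i \sqrt{4451}$ ($G = \sqrt{625 - 5076} = \sqrt{-4451} = i \sqrt{4451} \approx 66.716 i$)
$3 Z{\left(6 \right)} 7 + G = 3 \frac{\sqrt{6}}{2} \cdot 7 + i \sqrt{4451} = \frac{3 \sqrt{6}}{2} \cdot 7 + i \sqrt{4451} = \frac{21 \sqrt{6}}{2} + i \sqrt{4451}$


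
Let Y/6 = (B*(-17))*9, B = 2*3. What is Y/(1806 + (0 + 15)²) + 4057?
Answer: 2744753/677 ≈ 4054.3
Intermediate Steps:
B = 6
Y = -5508 (Y = 6*((6*(-17))*9) = 6*(-102*9) = 6*(-918) = -5508)
Y/(1806 + (0 + 15)²) + 4057 = -5508/(1806 + (0 + 15)²) + 4057 = -5508/(1806 + 15²) + 4057 = -5508/(1806 + 225) + 4057 = -5508/2031 + 4057 = -5508*1/2031 + 4057 = -1836/677 + 4057 = 2744753/677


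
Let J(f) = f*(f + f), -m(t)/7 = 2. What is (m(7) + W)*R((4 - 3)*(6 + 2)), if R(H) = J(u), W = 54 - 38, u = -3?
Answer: 36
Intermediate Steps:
m(t) = -14 (m(t) = -7*2 = -14)
J(f) = 2*f² (J(f) = f*(2*f) = 2*f²)
W = 16
R(H) = 18 (R(H) = 2*(-3)² = 2*9 = 18)
(m(7) + W)*R((4 - 3)*(6 + 2)) = (-14 + 16)*18 = 2*18 = 36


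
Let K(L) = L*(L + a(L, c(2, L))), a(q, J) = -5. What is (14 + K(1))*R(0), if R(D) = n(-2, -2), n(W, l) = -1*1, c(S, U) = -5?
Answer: -10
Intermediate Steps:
n(W, l) = -1
K(L) = L*(-5 + L) (K(L) = L*(L - 5) = L*(-5 + L))
R(D) = -1
(14 + K(1))*R(0) = (14 + 1*(-5 + 1))*(-1) = (14 + 1*(-4))*(-1) = (14 - 4)*(-1) = 10*(-1) = -10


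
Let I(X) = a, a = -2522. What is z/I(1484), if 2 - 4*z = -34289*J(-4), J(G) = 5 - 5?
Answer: -1/5044 ≈ -0.00019826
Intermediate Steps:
J(G) = 0
I(X) = -2522
z = ½ (z = ½ - (-34289)*0/4 = ½ - ¼*0 = ½ + 0 = ½ ≈ 0.50000)
z/I(1484) = (½)/(-2522) = (½)*(-1/2522) = -1/5044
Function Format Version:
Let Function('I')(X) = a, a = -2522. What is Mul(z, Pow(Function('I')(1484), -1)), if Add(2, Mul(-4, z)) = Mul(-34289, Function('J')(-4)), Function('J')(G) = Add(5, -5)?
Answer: Rational(-1, 5044) ≈ -0.00019826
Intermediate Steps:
Function('J')(G) = 0
Function('I')(X) = -2522
z = Rational(1, 2) (z = Add(Rational(1, 2), Mul(Rational(-1, 4), Mul(-34289, 0))) = Add(Rational(1, 2), Mul(Rational(-1, 4), 0)) = Add(Rational(1, 2), 0) = Rational(1, 2) ≈ 0.50000)
Mul(z, Pow(Function('I')(1484), -1)) = Mul(Rational(1, 2), Pow(-2522, -1)) = Mul(Rational(1, 2), Rational(-1, 2522)) = Rational(-1, 5044)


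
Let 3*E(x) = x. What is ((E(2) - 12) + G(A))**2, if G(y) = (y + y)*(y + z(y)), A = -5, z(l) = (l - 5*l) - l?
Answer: 401956/9 ≈ 44662.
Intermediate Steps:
E(x) = x/3
z(l) = -5*l (z(l) = -4*l - l = -5*l)
G(y) = -8*y**2 (G(y) = (y + y)*(y - 5*y) = (2*y)*(-4*y) = -8*y**2)
((E(2) - 12) + G(A))**2 = (((1/3)*2 - 12) - 8*(-5)**2)**2 = ((2/3 - 12) - 8*25)**2 = (-34/3 - 200)**2 = (-634/3)**2 = 401956/9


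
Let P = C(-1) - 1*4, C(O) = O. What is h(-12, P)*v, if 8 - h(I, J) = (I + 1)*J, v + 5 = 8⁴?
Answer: -192277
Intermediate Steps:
v = 4091 (v = -5 + 8⁴ = -5 + 4096 = 4091)
P = -5 (P = -1 - 1*4 = -1 - 4 = -5)
h(I, J) = 8 - J*(1 + I) (h(I, J) = 8 - (I + 1)*J = 8 - (1 + I)*J = 8 - J*(1 + I))
h(-12, P)*v = (8 - 1*(-5) - 1*(-12)*(-5))*4091 = (8 + 5 - 60)*4091 = -47*4091 = -192277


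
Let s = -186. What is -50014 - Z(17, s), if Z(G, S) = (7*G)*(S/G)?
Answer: -48712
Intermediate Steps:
Z(G, S) = 7*S
-50014 - Z(17, s) = -50014 - 7*(-186) = -50014 - 1*(-1302) = -50014 + 1302 = -48712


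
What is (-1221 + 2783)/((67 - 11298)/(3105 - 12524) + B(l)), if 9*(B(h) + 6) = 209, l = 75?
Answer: 66206151/780512 ≈ 84.824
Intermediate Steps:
B(h) = 155/9 (B(h) = -6 + (1/9)*209 = -6 + 209/9 = 155/9)
(-1221 + 2783)/((67 - 11298)/(3105 - 12524) + B(l)) = (-1221 + 2783)/((67 - 11298)/(3105 - 12524) + 155/9) = 1562/(-11231/(-9419) + 155/9) = 1562/(-11231*(-1/9419) + 155/9) = 1562/(11231/9419 + 155/9) = 1562/(1561024/84771) = 1562*(84771/1561024) = 66206151/780512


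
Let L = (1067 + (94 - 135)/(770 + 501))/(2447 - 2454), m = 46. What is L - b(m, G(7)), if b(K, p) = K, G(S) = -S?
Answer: -43058/217 ≈ -198.42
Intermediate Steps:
L = -33076/217 (L = (1067 - 41/1271)/(-7) = (1067 - 41*1/1271)*(-⅐) = (1067 - 1/31)*(-⅐) = (33076/31)*(-⅐) = -33076/217 ≈ -152.42)
L - b(m, G(7)) = -33076/217 - 1*46 = -33076/217 - 46 = -43058/217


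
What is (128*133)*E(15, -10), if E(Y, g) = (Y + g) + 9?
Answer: 238336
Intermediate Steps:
E(Y, g) = 9 + Y + g
(128*133)*E(15, -10) = (128*133)*(9 + 15 - 10) = 17024*14 = 238336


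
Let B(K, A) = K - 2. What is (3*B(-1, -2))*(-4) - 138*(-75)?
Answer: 10386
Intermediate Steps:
B(K, A) = -2 + K
(3*B(-1, -2))*(-4) - 138*(-75) = (3*(-2 - 1))*(-4) - 138*(-75) = (3*(-3))*(-4) + 10350 = -9*(-4) + 10350 = 36 + 10350 = 10386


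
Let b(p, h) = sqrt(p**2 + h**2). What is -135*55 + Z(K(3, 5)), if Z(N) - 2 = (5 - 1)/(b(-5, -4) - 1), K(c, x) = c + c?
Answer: -74229/10 + sqrt(41)/10 ≈ -7422.3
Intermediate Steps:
K(c, x) = 2*c
b(p, h) = sqrt(h**2 + p**2)
Z(N) = 2 + 4/(-1 + sqrt(41)) (Z(N) = 2 + (5 - 1)/(sqrt((-4)**2 + (-5)**2) - 1) = 2 + 4/(sqrt(16 + 25) - 1) = 2 + 4/(sqrt(41) - 1) = 2 + 4/(-1 + sqrt(41)))
-135*55 + Z(K(3, 5)) = -135*55 + (21/10 + sqrt(41)/10) = -7425 + (21/10 + sqrt(41)/10) = -74229/10 + sqrt(41)/10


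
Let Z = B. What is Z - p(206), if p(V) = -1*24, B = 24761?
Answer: 24785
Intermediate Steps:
p(V) = -24
Z = 24761
Z - p(206) = 24761 - 1*(-24) = 24761 + 24 = 24785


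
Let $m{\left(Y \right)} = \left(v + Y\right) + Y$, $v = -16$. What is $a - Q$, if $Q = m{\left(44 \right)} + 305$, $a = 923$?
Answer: $546$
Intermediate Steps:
$m{\left(Y \right)} = -16 + 2 Y$ ($m{\left(Y \right)} = \left(-16 + Y\right) + Y = -16 + 2 Y$)
$Q = 377$ ($Q = \left(-16 + 2 \cdot 44\right) + 305 = \left(-16 + 88\right) + 305 = 72 + 305 = 377$)
$a - Q = 923 - 377 = 546$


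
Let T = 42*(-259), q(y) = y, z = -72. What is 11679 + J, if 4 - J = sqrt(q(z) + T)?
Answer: 11683 - 5*I*sqrt(438) ≈ 11683.0 - 104.64*I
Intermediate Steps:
T = -10878
J = 4 - 5*I*sqrt(438) (J = 4 - sqrt(-72 - 10878) = 4 - sqrt(-10950) = 4 - 5*I*sqrt(438) ≈ 4.0 - 104.64*I)
11679 + J = 11679 + (4 - 5*I*sqrt(438)) = 11683 - 5*I*sqrt(438)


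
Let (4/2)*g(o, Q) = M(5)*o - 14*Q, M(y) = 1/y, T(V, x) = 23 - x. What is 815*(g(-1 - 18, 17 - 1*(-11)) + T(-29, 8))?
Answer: -298127/2 ≈ -1.4906e+5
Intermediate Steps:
M(y) = 1/y
g(o, Q) = -7*Q + o/10 (g(o, Q) = (o/5 - 14*Q)/2 = (-14*Q + o/5)/2 = -7*Q + o/10)
815*(g(-1 - 18, 17 - 1*(-11)) + T(-29, 8)) = 815*((-7*(17 - 1*(-11)) + (-1 - 18)/10) + (23 - 1*8)) = 815*((-7*(17 + 11) + (⅒)*(-19)) + (23 - 8)) = 815*((-7*28 - 19/10) + 15) = 815*((-196 - 19/10) + 15) = 815*(-1979/10 + 15) = 815*(-1829/10) = -298127/2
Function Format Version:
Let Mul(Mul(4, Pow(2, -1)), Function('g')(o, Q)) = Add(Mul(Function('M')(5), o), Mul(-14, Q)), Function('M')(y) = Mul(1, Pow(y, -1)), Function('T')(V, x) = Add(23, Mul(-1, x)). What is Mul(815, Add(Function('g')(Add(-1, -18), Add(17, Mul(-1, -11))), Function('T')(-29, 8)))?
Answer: Rational(-298127, 2) ≈ -1.4906e+5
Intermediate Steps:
Function('M')(y) = Pow(y, -1)
Function('g')(o, Q) = Add(Mul(-7, Q), Mul(Rational(1, 10), o)) (Function('g')(o, Q) = Mul(Rational(1, 2), Add(Mul(Pow(5, -1), o), Mul(-14, Q))) = Mul(Rational(1, 2), Add(Mul(Rational(1, 5), o), Mul(-14, Q))) = Mul(Rational(1, 2), Add(Mul(-14, Q), Mul(Rational(1, 5), o))) = Add(Mul(-7, Q), Mul(Rational(1, 10), o)))
Mul(815, Add(Function('g')(Add(-1, -18), Add(17, Mul(-1, -11))), Function('T')(-29, 8))) = Mul(815, Add(Add(Mul(-7, Add(17, Mul(-1, -11))), Mul(Rational(1, 10), Add(-1, -18))), Add(23, Mul(-1, 8)))) = Mul(815, Add(Add(Mul(-7, Add(17, 11)), Mul(Rational(1, 10), -19)), Add(23, -8))) = Mul(815, Add(Add(Mul(-7, 28), Rational(-19, 10)), 15)) = Mul(815, Add(Add(-196, Rational(-19, 10)), 15)) = Mul(815, Add(Rational(-1979, 10), 15)) = Mul(815, Rational(-1829, 10)) = Rational(-298127, 2)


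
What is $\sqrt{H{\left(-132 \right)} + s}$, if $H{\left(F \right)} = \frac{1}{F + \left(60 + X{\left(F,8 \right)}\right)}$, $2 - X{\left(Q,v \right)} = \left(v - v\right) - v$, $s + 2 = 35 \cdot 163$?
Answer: $\frac{\sqrt{21922270}}{62} \approx 75.518$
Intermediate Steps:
$s = 5703$ ($s = -2 + 35 \cdot 163 = -2 + 5705 = 5703$)
$X{\left(Q,v \right)} = 2 + v$ ($X{\left(Q,v \right)} = 2 - \left(\left(v - v\right) - v\right) = 2 - \left(0 - v\right) = 2 - - v = 2 + v$)
$H{\left(F \right)} = \frac{1}{70 + F}$ ($H{\left(F \right)} = \frac{1}{F + \left(60 + \left(2 + 8\right)\right)} = \frac{1}{F + \left(60 + 10\right)} = \frac{1}{F + 70} = \frac{1}{70 + F}$)
$\sqrt{H{\left(-132 \right)} + s} = \sqrt{\frac{1}{70 - 132} + 5703} = \sqrt{\frac{1}{-62} + 5703} = \sqrt{- \frac{1}{62} + 5703} = \sqrt{\frac{353585}{62}} = \frac{\sqrt{21922270}}{62}$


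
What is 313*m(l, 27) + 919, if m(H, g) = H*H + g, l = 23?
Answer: 174947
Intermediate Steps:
m(H, g) = g + H² (m(H, g) = H² + g = g + H²)
313*m(l, 27) + 919 = 313*(27 + 23²) + 919 = 313*(27 + 529) + 919 = 313*556 + 919 = 174028 + 919 = 174947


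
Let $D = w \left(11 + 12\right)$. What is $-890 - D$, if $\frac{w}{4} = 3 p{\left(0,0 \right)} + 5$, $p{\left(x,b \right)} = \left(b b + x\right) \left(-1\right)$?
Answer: $-1350$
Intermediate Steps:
$p{\left(x,b \right)} = - x - b^{2}$ ($p{\left(x,b \right)} = \left(b^{2} + x\right) \left(-1\right) = \left(x + b^{2}\right) \left(-1\right) = - x - b^{2}$)
$w = 20$ ($w = 4 \left(3 \left(\left(-1\right) 0 - 0^{2}\right) + 5\right) = 4 \left(3 \left(0 - 0\right) + 5\right) = 4 \left(3 \left(0 + 0\right) + 5\right) = 4 \left(3 \cdot 0 + 5\right) = 4 \left(0 + 5\right) = 4 \cdot 5 = 20$)
$D = 460$ ($D = 20 \left(11 + 12\right) = 20 \cdot 23 = 460$)
$-890 - D = -890 - 460 = -1350$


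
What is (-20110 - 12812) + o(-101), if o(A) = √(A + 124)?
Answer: -32922 + √23 ≈ -32917.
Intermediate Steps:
o(A) = √(124 + A)
(-20110 - 12812) + o(-101) = (-20110 - 12812) + √(124 - 101) = -32922 + √23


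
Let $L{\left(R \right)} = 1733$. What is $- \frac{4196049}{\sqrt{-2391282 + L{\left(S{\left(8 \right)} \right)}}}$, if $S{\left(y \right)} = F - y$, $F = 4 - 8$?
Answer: $\frac{4196049 i \sqrt{2389549}}{2389549} \approx 2714.5 i$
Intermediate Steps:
$F = -4$ ($F = 4 - 8 = -4$)
$S{\left(y \right)} = -4 - y$
$- \frac{4196049}{\sqrt{-2391282 + L{\left(S{\left(8 \right)} \right)}}} = - \frac{4196049}{\sqrt{-2391282 + 1733}} = - \frac{4196049}{\sqrt{-2389549}} = - \frac{4196049}{i \sqrt{2389549}} = - 4196049 \left(- \frac{i \sqrt{2389549}}{2389549}\right) = \frac{4196049 i \sqrt{2389549}}{2389549}$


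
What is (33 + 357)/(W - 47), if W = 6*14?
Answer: 390/37 ≈ 10.541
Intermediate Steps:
W = 84
(33 + 357)/(W - 47) = (33 + 357)/(84 - 47) = 390/37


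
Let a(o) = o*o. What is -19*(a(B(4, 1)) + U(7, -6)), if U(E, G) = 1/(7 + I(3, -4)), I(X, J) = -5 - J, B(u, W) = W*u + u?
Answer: -7315/6 ≈ -1219.2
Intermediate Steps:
B(u, W) = u + W*u
a(o) = o²
U(E, G) = ⅙ (U(E, G) = 1/(7 + (-5 - 1*(-4))) = 1/(7 + (-5 + 4)) = 1/(7 - 1) = 1/6 = ⅙)
-19*(a(B(4, 1)) + U(7, -6)) = -19*((4*(1 + 1))² + ⅙) = -19*((4*2)² + ⅙) = -19*(8² + ⅙) = -19*(64 + ⅙) = -19*385/6 = -7315/6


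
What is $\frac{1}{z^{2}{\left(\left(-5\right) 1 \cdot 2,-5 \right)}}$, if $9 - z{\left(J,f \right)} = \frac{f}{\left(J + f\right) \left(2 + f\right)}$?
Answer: $\frac{81}{6724} \approx 0.012046$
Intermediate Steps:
$z{\left(J,f \right)} = 9 - \frac{f}{\left(2 + f\right) \left(J + f\right)}$ ($z{\left(J,f \right)} = 9 - \frac{f}{\left(J + f\right) \left(2 + f\right)} = 9 - \frac{f}{\left(2 + f\right) \left(J + f\right)}$)
$\frac{1}{z^{2}{\left(\left(-5\right) 1 \cdot 2,-5 \right)}} = \frac{1}{\left(\frac{9 \left(-5\right)^{2} + 17 \left(-5\right) + 18 \left(-5\right) 1 \cdot 2 + 9 \left(-5\right) 1 \cdot 2 \left(-5\right)}{\left(-5\right)^{2} + 2 \left(-5\right) 1 \cdot 2 + 2 \left(-5\right) + \left(-5\right) 1 \cdot 2 \left(-5\right)}\right)^{2}} = \frac{1}{\left(\frac{9 \cdot 25 - 85 + 18 \left(\left(-5\right) 2\right) + 9 \left(\left(-5\right) 2\right) \left(-5\right)}{25 + 2 \left(\left(-5\right) 2\right) - 10 + \left(-5\right) 2 \left(-5\right)}\right)^{2}} = \frac{1}{\left(\frac{225 - 85 + 18 \left(-10\right) + 9 \left(-10\right) \left(-5\right)}{25 + 2 \left(-10\right) - 10 - -50}\right)^{2}} = \frac{1}{\left(\frac{225 - 85 - 180 + 450}{25 - 20 - 10 + 50}\right)^{2}} = \frac{1}{\left(\frac{1}{45} \cdot 410\right)^{2}} = \frac{1}{\left(\frac{82}{9}\right)^{2}} = \frac{1}{\frac{6724}{81}} = \frac{81}{6724}$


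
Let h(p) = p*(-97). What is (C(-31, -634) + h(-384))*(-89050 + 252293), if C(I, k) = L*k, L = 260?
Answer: -20828500856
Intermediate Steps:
h(p) = -97*p
C(I, k) = 260*k
(C(-31, -634) + h(-384))*(-89050 + 252293) = (260*(-634) - 97*(-384))*(-89050 + 252293) = (-164840 + 37248)*163243 = -127592*163243 = -20828500856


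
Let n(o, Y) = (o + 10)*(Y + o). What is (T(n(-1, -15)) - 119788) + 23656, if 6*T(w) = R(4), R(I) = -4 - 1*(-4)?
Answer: -96132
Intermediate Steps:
n(o, Y) = (10 + o)*(Y + o)
R(I) = 0 (R(I) = -4 + 4 = 0)
T(w) = 0 (T(w) = (⅙)*0 = 0)
(T(n(-1, -15)) - 119788) + 23656 = (0 - 119788) + 23656 = -119788 + 23656 = -96132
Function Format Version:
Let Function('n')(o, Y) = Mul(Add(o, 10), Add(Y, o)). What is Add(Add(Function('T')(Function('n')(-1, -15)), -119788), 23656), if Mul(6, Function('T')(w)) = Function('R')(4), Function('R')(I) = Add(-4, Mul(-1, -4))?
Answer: -96132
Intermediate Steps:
Function('n')(o, Y) = Mul(Add(10, o), Add(Y, o))
Function('R')(I) = 0 (Function('R')(I) = Add(-4, 4) = 0)
Function('T')(w) = 0 (Function('T')(w) = Mul(Rational(1, 6), 0) = 0)
Add(Add(Function('T')(Function('n')(-1, -15)), -119788), 23656) = Add(Add(0, -119788), 23656) = Add(-119788, 23656) = -96132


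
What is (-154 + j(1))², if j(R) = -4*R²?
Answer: 24964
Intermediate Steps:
(-154 + j(1))² = (-154 - 4*1²)² = (-154 - 4*1)² = (-154 - 4)² = (-158)² = 24964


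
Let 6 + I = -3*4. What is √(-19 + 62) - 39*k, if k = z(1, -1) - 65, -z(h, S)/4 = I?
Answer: -273 + √43 ≈ -266.44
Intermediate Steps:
I = -18 (I = -6 - 3*4 = -6 - 12 = -18)
z(h, S) = 72 (z(h, S) = -4*(-18) = 72)
k = 7 (k = 72 - 65 = 7)
√(-19 + 62) - 39*k = √(-19 + 62) - 39*7 = √43 - 273 = -273 + √43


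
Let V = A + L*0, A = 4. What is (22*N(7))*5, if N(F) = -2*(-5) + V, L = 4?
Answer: 1540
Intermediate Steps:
V = 4 (V = 4 + 4*0 = 4 + 0 = 4)
N(F) = 14 (N(F) = -2*(-5) + 4 = 10 + 4 = 14)
(22*N(7))*5 = (22*14)*5 = 308*5 = 1540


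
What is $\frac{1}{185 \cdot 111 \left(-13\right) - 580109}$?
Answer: $- \frac{1}{847064} \approx -1.1805 \cdot 10^{-6}$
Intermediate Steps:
$\frac{1}{185 \cdot 111 \left(-13\right) - 580109} = \frac{1}{185 \left(-1443\right) - 580109} = \frac{1}{-266955 - 580109} = \frac{1}{-847064} = - \frac{1}{847064}$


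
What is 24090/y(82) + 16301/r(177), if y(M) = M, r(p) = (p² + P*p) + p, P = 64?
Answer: 516603871/1756194 ≈ 294.16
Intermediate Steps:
r(p) = p² + 65*p (r(p) = (p² + 64*p) + p = p² + 65*p)
24090/y(82) + 16301/r(177) = 24090/82 + 16301/((177*(65 + 177))) = 24090*(1/82) + 16301/((177*242)) = 12045/41 + 16301/42834 = 516603871/1756194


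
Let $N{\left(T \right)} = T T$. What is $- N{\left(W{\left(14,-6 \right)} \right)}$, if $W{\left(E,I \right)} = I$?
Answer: $-36$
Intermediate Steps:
$N{\left(T \right)} = T^{2}$
$- N{\left(W{\left(14,-6 \right)} \right)} = - \left(-6\right)^{2} = \left(-1\right) 36 = -36$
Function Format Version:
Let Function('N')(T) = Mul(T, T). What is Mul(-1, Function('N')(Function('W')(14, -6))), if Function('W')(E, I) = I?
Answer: -36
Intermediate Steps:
Function('N')(T) = Pow(T, 2)
Mul(-1, Function('N')(Function('W')(14, -6))) = Mul(-1, Pow(-6, 2)) = Mul(-1, 36) = -36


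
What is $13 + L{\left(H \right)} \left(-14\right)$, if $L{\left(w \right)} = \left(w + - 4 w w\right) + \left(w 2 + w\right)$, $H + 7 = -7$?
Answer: $11773$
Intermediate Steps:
$H = -14$ ($H = -7 - 7 = -14$)
$L{\left(w \right)} = - 4 w^{2} + 4 w$ ($L{\left(w \right)} = \left(w - 4 w^{2}\right) + \left(2 w + w\right) = \left(w - 4 w^{2}\right) + 3 w = - 4 w^{2} + 4 w$)
$13 + L{\left(H \right)} \left(-14\right) = 13 + 4 \left(-14\right) \left(1 - -14\right) \left(-14\right) = 13 + 4 \left(-14\right) \left(1 + 14\right) \left(-14\right) = 13 + 4 \left(-14\right) 15 \left(-14\right) = 13 - -11760 = 13 + 11760 = 11773$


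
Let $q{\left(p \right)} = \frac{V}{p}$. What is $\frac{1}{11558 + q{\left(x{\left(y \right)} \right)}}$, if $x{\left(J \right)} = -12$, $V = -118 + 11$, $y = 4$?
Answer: $\frac{12}{138803} \approx 8.6454 \cdot 10^{-5}$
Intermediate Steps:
$V = -107$
$q{\left(p \right)} = - \frac{107}{p}$
$\frac{1}{11558 + q{\left(x{\left(y \right)} \right)}} = \frac{1}{11558 - \frac{107}{-12}} = \frac{1}{11558 - - \frac{107}{12}} = \frac{1}{11558 + \frac{107}{12}} = \frac{1}{\frac{138803}{12}} = \frac{12}{138803}$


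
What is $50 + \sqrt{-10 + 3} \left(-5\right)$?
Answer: $50 - 5 i \sqrt{7} \approx 50.0 - 13.229 i$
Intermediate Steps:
$50 + \sqrt{-10 + 3} \left(-5\right) = 50 + \sqrt{-7} \left(-5\right) = 50 + i \sqrt{7} \left(-5\right) = 50 - 5 i \sqrt{7}$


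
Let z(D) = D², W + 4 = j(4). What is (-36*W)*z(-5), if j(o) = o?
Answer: 0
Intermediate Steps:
W = 0 (W = -4 + 4 = 0)
(-36*W)*z(-5) = -36*0*(-5)² = 0*25 = 0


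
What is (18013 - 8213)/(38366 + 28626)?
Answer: 1225/8374 ≈ 0.14629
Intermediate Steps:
(18013 - 8213)/(38366 + 28626) = 9800/66992 = 9800*(1/66992) = 1225/8374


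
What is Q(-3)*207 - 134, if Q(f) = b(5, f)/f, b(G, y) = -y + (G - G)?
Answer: -341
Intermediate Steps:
b(G, y) = -y (b(G, y) = -y + 0 = -y)
Q(f) = -1 (Q(f) = (-f)/f = -1)
Q(-3)*207 - 134 = -1*207 - 134 = -207 - 134 = -341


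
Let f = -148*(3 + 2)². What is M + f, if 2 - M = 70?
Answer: -3768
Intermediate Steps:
M = -68 (M = 2 - 1*70 = 2 - 70 = -68)
f = -3700 (f = -148*5² = -148*25 = -3700)
M + f = -68 - 3700 = -3768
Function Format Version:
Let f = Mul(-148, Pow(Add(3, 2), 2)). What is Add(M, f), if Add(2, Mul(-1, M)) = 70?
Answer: -3768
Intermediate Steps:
M = -68 (M = Add(2, Mul(-1, 70)) = Add(2, -70) = -68)
f = -3700 (f = Mul(-148, Pow(5, 2)) = Mul(-148, 25) = -3700)
Add(M, f) = Add(-68, -3700) = -3768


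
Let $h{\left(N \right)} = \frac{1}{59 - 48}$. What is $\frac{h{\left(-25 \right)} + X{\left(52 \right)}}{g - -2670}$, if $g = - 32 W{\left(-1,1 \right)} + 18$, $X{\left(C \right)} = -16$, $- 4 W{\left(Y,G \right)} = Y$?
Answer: $- \frac{35}{5896} \approx -0.0059362$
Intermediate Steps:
$W{\left(Y,G \right)} = - \frac{Y}{4}$
$h{\left(N \right)} = \frac{1}{11}$
$g = 10$ ($g = - 32 \left(\left(- \frac{1}{4}\right) \left(-1\right)\right) + 18 = \left(-32\right) \frac{1}{4} + 18 = -8 + 18 = 10$)
$\frac{h{\left(-25 \right)} + X{\left(52 \right)}}{g - -2670} = \frac{\frac{1}{11} - 16}{10 - -2670} = - \frac{175}{11 \left(10 + 2670\right)} = - \frac{175}{11 \cdot 2680} = \left(- \frac{175}{11}\right) \frac{1}{2680} = - \frac{35}{5896}$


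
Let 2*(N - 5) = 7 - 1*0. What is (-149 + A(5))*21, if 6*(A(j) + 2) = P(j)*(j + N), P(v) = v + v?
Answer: -5397/2 ≈ -2698.5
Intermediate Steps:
P(v) = 2*v
N = 17/2 (N = 5 + (7 - 1*0)/2 = 5 + (7 + 0)/2 = 5 + (1/2)*7 = 5 + 7/2 = 17/2 ≈ 8.5000)
A(j) = -2 + j*(17/2 + j)/3 (A(j) = -2 + ((2*j)*(j + 17/2))/6 = -2 + ((2*j)*(17/2 + j))/6 = -2 + (2*j*(17/2 + j))/6 = -2 + j*(17/2 + j)/3)
(-149 + A(5))*21 = (-149 + (-2 + (1/3)*5**2 + (17/6)*5))*21 = (-149 + (-2 + (1/3)*25 + 85/6))*21 = (-149 + (-2 + 25/3 + 85/6))*21 = (-149 + 41/2)*21 = -257/2*21 = -5397/2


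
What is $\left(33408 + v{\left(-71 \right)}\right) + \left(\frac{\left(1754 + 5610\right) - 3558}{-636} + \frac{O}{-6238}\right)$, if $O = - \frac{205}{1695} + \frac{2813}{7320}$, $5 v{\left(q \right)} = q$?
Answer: $\frac{1826117706494867}{54694135248} \approx 33388.0$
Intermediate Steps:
$v{\left(q \right)} = \frac{q}{5}$
$O = \frac{217829}{827160}$ ($O = \left(-205\right) \frac{1}{1695} + 2813 \cdot \frac{1}{7320} = - \frac{41}{339} + \frac{2813}{7320} = \frac{217829}{827160} \approx 0.26335$)
$\left(33408 + v{\left(-71 \right)}\right) + \left(\frac{\left(1754 + 5610\right) - 3558}{-636} + \frac{O}{-6238}\right) = \left(33408 + \frac{1}{5} \left(-71\right)\right) + \left(\frac{\left(1754 + 5610\right) - 3558}{-636} + \frac{217829}{827160 \left(-6238\right)}\right) = \left(33408 - \frac{71}{5}\right) + \left(\left(7364 - 3558\right) \left(- \frac{1}{636}\right) + \frac{217829}{827160} \left(- \frac{1}{6238}\right)\right) = \frac{166969}{5} + \left(3806 \left(- \frac{1}{636}\right) - \frac{217829}{5159824080}\right) = \frac{166969}{5} - \frac{1636535748977}{273470676240} = \frac{1826117706494867}{54694135248}$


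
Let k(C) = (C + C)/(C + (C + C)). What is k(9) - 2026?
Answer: -6076/3 ≈ -2025.3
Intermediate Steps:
k(C) = ⅔ (k(C) = (2*C)/(C + 2*C) = (2*C)/((3*C)) = (2*C)*(1/(3*C)) = ⅔)
k(9) - 2026 = ⅔ - 2026 = -6076/3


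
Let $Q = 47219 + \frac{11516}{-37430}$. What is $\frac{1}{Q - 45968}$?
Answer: $\frac{18715}{23406707} \approx 0.00079956$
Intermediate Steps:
$Q = \frac{883697827}{18715}$ ($Q = 47219 + 11516 \left(- \frac{1}{37430}\right) = 47219 - \frac{5758}{18715} = \frac{883697827}{18715} \approx 47219.0$)
$\frac{1}{Q - 45968} = \frac{1}{\frac{883697827}{18715} - 45968} = \frac{1}{\frac{23406707}{18715}} = \frac{18715}{23406707}$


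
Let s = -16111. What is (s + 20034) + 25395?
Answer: 29318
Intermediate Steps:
(s + 20034) + 25395 = (-16111 + 20034) + 25395 = 3923 + 25395 = 29318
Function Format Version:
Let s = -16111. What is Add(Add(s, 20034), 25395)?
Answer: 29318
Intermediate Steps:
Add(Add(s, 20034), 25395) = Add(Add(-16111, 20034), 25395) = Add(3923, 25395) = 29318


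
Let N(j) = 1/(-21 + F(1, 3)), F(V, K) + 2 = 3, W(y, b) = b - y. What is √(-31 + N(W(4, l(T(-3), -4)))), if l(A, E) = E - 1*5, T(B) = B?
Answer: 3*I*√345/10 ≈ 5.5723*I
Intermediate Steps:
l(A, E) = -5 + E (l(A, E) = E - 5 = -5 + E)
F(V, K) = 1 (F(V, K) = -2 + 3 = 1)
N(j) = -1/20 (N(j) = 1/(-21 + 1) = 1/(-20) = -1/20)
√(-31 + N(W(4, l(T(-3), -4)))) = √(-31 - 1/20) = √(-621/20) = 3*I*√345/10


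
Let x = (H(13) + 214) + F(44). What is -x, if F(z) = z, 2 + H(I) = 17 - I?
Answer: -260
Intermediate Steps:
H(I) = 15 - I (H(I) = -2 + (17 - I) = 15 - I)
x = 260 (x = ((15 - 1*13) + 214) + 44 = ((15 - 13) + 214) + 44 = (2 + 214) + 44 = 216 + 44 = 260)
-x = -1*260 = -260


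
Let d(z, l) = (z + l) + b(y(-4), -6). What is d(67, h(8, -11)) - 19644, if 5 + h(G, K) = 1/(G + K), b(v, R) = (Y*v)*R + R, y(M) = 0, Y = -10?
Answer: -58765/3 ≈ -19588.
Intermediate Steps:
b(v, R) = R - 10*R*v (b(v, R) = (-10*v)*R + R = -10*R*v + R = R - 10*R*v)
h(G, K) = -5 + 1/(G + K)
d(z, l) = -6 + l + z (d(z, l) = (z + l) - 6*(1 - 10*0) = (l + z) - 6*(1 + 0) = (l + z) - 6*1 = (l + z) - 6 = -6 + l + z)
d(67, h(8, -11)) - 19644 = (-6 + (1 - 5*8 - 5*(-11))/(8 - 11) + 67) - 19644 = (-6 + (1 - 40 + 55)/(-3) + 67) - 19644 = (-6 - 1/3*16 + 67) - 19644 = (-6 - 16/3 + 67) - 19644 = 167/3 - 19644 = -58765/3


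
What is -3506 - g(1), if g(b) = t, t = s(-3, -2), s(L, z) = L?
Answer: -3503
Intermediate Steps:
t = -3
g(b) = -3
-3506 - g(1) = -3506 - 1*(-3) = -3506 + 3 = -3503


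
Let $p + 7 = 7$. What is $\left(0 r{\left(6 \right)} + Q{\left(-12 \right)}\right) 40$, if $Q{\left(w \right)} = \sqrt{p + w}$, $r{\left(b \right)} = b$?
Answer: $80 i \sqrt{3} \approx 138.56 i$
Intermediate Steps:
$p = 0$ ($p = -7 + 7 = 0$)
$Q{\left(w \right)} = \sqrt{w}$ ($Q{\left(w \right)} = \sqrt{0 + w} = \sqrt{w}$)
$\left(0 r{\left(6 \right)} + Q{\left(-12 \right)}\right) 40 = \left(0 \cdot 6 + \sqrt{-12}\right) 40 = \left(0 + 2 i \sqrt{3}\right) 40 = 2 i \sqrt{3} \cdot 40 = 80 i \sqrt{3}$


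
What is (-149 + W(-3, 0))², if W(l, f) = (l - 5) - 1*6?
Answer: 26569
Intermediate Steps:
W(l, f) = -11 + l (W(l, f) = (-5 + l) - 6 = -11 + l)
(-149 + W(-3, 0))² = (-149 + (-11 - 3))² = (-149 - 14)² = (-163)² = 26569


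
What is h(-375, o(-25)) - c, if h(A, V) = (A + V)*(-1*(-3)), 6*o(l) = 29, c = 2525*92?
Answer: -466821/2 ≈ -2.3341e+5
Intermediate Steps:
c = 232300
o(l) = 29/6 (o(l) = (⅙)*29 = 29/6)
h(A, V) = 3*A + 3*V (h(A, V) = (A + V)*3 = 3*A + 3*V)
h(-375, o(-25)) - c = (3*(-375) + 3*(29/6)) - 1*232300 = (-1125 + 29/2) - 232300 = -2221/2 - 232300 = -466821/2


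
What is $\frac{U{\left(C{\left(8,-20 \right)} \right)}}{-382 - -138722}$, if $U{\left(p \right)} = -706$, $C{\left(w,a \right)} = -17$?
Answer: $- \frac{353}{69170} \approx -0.0051034$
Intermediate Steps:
$\frac{U{\left(C{\left(8,-20 \right)} \right)}}{-382 - -138722} = - \frac{706}{-382 - -138722} = - \frac{706}{-382 + 138722} = - \frac{706}{138340} = \left(-706\right) \frac{1}{138340} = - \frac{353}{69170}$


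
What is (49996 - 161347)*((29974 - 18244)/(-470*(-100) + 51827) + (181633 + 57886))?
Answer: -2635784615208993/98827 ≈ -2.6671e+10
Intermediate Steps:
(49996 - 161347)*((29974 - 18244)/(-470*(-100) + 51827) + (181633 + 57886)) = -111351*(11730/(47000 + 51827) + 239519) = -111351*(11730/98827 + 239519) = -111351*23670955943/98827 = -2635784615208993/98827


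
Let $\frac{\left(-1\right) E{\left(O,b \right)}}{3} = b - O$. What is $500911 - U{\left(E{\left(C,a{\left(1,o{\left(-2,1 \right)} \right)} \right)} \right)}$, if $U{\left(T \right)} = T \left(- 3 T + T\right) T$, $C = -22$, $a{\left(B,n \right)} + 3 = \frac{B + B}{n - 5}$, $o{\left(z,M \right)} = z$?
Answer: $\frac{50415559}{343} \approx 1.4698 \cdot 10^{5}$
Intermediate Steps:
$a{\left(B,n \right)} = -3 + \frac{2 B}{-5 + n}$ ($a{\left(B,n \right)} = -3 + \frac{B + B}{n - 5} = -3 + \frac{2 B}{-5 + n}$)
$E{\left(O,b \right)} = - 3 b + 3 O$ ($E{\left(O,b \right)} = - 3 \left(b - O\right) = - 3 b + 3 O$)
$U{\left(T \right)} = - 2 T^{3}$ ($U{\left(T \right)} = T \left(- 2 T\right) T = - 2 T^{2} T = - 2 T^{3}$)
$500911 - U{\left(E{\left(C,a{\left(1,o{\left(-2,1 \right)} \right)} \right)} \right)} = 500911 - - 2 \left(- 3 \frac{15 - -6 + 2 \cdot 1}{-5 - 2} + 3 \left(-22\right)\right)^{3} = 500911 - - 2 \left(- 3 \frac{15 + 6 + 2}{-7} - 66\right)^{3} = 500911 - - 2 \left(- 3 \left(\left(- \frac{1}{7}\right) 23\right) - 66\right)^{3} = 500911 - - 2 \left(\left(-3\right) \left(- \frac{23}{7}\right) - 66\right)^{3} = 500911 - - 2 \left(\frac{69}{7} - 66\right)^{3} = 500911 - - 2 \left(- \frac{393}{7}\right)^{3} = 500911 - \left(-2\right) \left(- \frac{60698457}{343}\right) = 500911 - \frac{121396914}{343} = \frac{50415559}{343}$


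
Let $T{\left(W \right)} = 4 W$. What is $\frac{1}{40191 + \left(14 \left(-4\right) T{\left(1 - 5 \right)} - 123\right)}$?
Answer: $\frac{1}{40964} \approx 2.4412 \cdot 10^{-5}$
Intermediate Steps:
$\frac{1}{40191 + \left(14 \left(-4\right) T{\left(1 - 5 \right)} - 123\right)} = \frac{1}{40191 - \left(123 - 14 \left(-4\right) 4 \left(1 - 5\right)\right)} = \frac{1}{40191 - \left(123 + 56 \cdot 4 \left(1 - 5\right)\right)} = \frac{1}{40191 - \left(123 + 56 \cdot 4 \left(-4\right)\right)} = \frac{1}{40191 - -773} = \frac{1}{40191 + \left(896 - 123\right)} = \frac{1}{40191 + 773} = \frac{1}{40964}$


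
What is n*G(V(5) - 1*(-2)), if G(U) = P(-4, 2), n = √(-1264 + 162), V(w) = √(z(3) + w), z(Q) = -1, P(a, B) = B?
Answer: 2*I*√1102 ≈ 66.393*I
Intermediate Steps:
V(w) = √(-1 + w)
n = I*√1102 (n = √(-1102) = I*√1102 ≈ 33.196*I)
G(U) = 2
n*G(V(5) - 1*(-2)) = (I*√1102)*2 = 2*I*√1102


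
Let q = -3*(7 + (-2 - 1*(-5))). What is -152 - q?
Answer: -122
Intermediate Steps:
q = -30 (q = -3*(7 + (-2 + 5)) = -3*(7 + 3) = -3*10 = -30)
-152 - q = -152 - 1*(-30) = -152 + 30 = -122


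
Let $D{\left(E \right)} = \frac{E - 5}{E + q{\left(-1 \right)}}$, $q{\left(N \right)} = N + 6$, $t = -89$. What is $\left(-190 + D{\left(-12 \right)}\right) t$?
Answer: $\frac{116857}{7} \approx 16694.0$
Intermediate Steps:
$q{\left(N \right)} = 6 + N$
$D{\left(E \right)} = \frac{-5 + E}{5 + E}$ ($D{\left(E \right)} = \frac{E - 5}{E + \left(6 - 1\right)} = \frac{-5 + E}{E + 5} = \frac{-5 + E}{5 + E}$)
$\left(-190 + D{\left(-12 \right)}\right) t = \left(-190 + \frac{-5 - 12}{5 - 12}\right) \left(-89\right) = \left(-190 + \frac{1}{-7} \left(-17\right)\right) \left(-89\right) = \left(-190 - - \frac{17}{7}\right) \left(-89\right) = \left(-190 + \frac{17}{7}\right) \left(-89\right) = \left(- \frac{1313}{7}\right) \left(-89\right) = \frac{116857}{7}$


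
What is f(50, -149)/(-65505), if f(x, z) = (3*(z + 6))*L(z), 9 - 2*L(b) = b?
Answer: 1027/1985 ≈ 0.51738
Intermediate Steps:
L(b) = 9/2 - b/2
f(x, z) = (18 + 3*z)*(9/2 - z/2) (f(x, z) = (3*(z + 6))*(9/2 - z/2) = (3*(6 + z))*(9/2 - z/2) = (18 + 3*z)*(9/2 - z/2))
f(50, -149)/(-65505) = -3*(-9 - 149)*(6 - 149)/2/(-65505) = -3/2*(-158)*(-143)*(-1/65505) = -33891*(-1/65505) = 1027/1985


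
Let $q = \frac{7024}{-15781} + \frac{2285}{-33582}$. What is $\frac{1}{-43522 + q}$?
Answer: $- \frac{529957542}{23065084082477} \approx -2.2977 \cdot 10^{-5}$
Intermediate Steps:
$q = - \frac{271939553}{529957542}$ ($q = 7024 \left(- \frac{1}{15781}\right) + 2285 \left(- \frac{1}{33582}\right) = - \frac{7024}{15781} - \frac{2285}{33582} = - \frac{271939553}{529957542} \approx -0.51313$)
$\frac{1}{-43522 + q} = \frac{1}{-43522 - \frac{271939553}{529957542}} = \frac{1}{- \frac{23065084082477}{529957542}} = - \frac{529957542}{23065084082477}$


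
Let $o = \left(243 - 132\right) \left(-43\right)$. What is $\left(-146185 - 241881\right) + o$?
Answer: $-392839$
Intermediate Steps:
$o = -4773$ ($o = 111 \left(-43\right) = -4773$)
$\left(-146185 - 241881\right) + o = \left(-146185 - 241881\right) - 4773 = -388066 - 4773 = -392839$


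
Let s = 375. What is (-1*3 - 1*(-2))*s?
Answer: -375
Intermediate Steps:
(-1*3 - 1*(-2))*s = (-1*3 - 1*(-2))*375 = (-3 + 2)*375 = -1*375 = -375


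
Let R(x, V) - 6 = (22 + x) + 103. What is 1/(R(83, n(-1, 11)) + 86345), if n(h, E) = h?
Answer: 1/86559 ≈ 1.1553e-5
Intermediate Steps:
R(x, V) = 131 + x (R(x, V) = 6 + ((22 + x) + 103) = 6 + (125 + x) = 131 + x)
1/(R(83, n(-1, 11)) + 86345) = 1/((131 + 83) + 86345) = 1/(214 + 86345) = 1/86559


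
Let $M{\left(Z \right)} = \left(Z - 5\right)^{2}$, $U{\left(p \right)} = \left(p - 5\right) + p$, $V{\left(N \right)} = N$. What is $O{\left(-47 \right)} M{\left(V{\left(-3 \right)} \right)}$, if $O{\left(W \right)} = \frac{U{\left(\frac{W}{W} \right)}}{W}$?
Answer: $\frac{192}{47} \approx 4.0851$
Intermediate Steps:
$U{\left(p \right)} = -5 + 2 p$ ($U{\left(p \right)} = \left(-5 + p\right) + p = -5 + 2 p$)
$M{\left(Z \right)} = \left(-5 + Z\right)^{2}$
$O{\left(W \right)} = - \frac{3}{W}$ ($O{\left(W \right)} = \frac{-5 + 2 \frac{W}{W}}{W} = \frac{-5 + 2 \cdot 1}{W} = \frac{-5 + 2}{W} = - \frac{3}{W}$)
$O{\left(-47 \right)} M{\left(V{\left(-3 \right)} \right)} = - \frac{3}{-47} \left(-5 - 3\right)^{2} = \left(-3\right) \left(- \frac{1}{47}\right) \left(-8\right)^{2} = \frac{3}{47} \cdot 64 = \frac{192}{47}$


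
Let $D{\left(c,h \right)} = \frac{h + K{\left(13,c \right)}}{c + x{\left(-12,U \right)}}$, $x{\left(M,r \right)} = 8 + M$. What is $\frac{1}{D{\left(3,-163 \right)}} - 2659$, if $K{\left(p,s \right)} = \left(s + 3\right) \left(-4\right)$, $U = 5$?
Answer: $- \frac{497232}{187} \approx -2659.0$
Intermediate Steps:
$K{\left(p,s \right)} = -12 - 4 s$ ($K{\left(p,s \right)} = \left(3 + s\right) \left(-4\right) = -12 - 4 s$)
$D{\left(c,h \right)} = \frac{-12 + h - 4 c}{-4 + c}$ ($D{\left(c,h \right)} = \frac{h - \left(12 + 4 c\right)}{c + \left(8 - 12\right)} = \frac{-12 + h - 4 c}{c - 4} = \frac{-12 + h - 4 c}{-4 + c}$)
$\frac{1}{D{\left(3,-163 \right)}} - 2659 = \frac{1}{\frac{1}{-4 + 3} \left(-12 - 163 - 12\right)} - 2659 = \frac{1}{\frac{1}{-1} \left(-12 - 163 - 12\right)} - 2659 = \frac{1}{\left(-1\right) \left(-187\right)} - 2659 = \frac{1}{187} - 2659 = - \frac{497232}{187}$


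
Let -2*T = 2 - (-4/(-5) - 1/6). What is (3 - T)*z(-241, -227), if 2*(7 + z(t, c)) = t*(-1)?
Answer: 50167/120 ≈ 418.06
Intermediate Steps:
z(t, c) = -7 - t/2 (z(t, c) = -7 + (t*(-1))/2 = -7 + (-t)/2 = -7 - t/2)
T = -41/60 (T = -(2 - (-4/(-5) - 1/6))/2 = -(2 - (-4*(-⅕) - 1*⅙))/2 = -(2 - (⅘ - ⅙))/2 = -(2 - 1*19/30)/2 = -(2 - 19/30)/2 = -½*41/30 = -41/60 ≈ -0.68333)
(3 - T)*z(-241, -227) = (3 - 1*(-41/60))*(-7 - ½*(-241)) = (3 + 41/60)*(-7 + 241/2) = (221/60)*(227/2) = 50167/120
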